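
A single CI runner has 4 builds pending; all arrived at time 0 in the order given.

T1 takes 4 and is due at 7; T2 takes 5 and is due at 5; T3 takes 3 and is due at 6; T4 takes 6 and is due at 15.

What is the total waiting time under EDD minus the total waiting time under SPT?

EDD (increasing due date): T2 T3 T1 T4.
T2: waits 0, runs 0→5
T3: waits 5, runs 5→8
T1: waits 8, runs 8→12
T4: waits 12, runs 12→18
Sum = 0+5+8+12 = 25.
SPT (increasing processing time): T3 T1 T2 T4.
T3: waits 0, runs 0→3
T1: waits 3, runs 3→7
T2: waits 7, runs 7→12
T4: waits 12, runs 12→18
Sum = 0+3+7+12 = 22.
Difference = 25 − 22 = 3.

3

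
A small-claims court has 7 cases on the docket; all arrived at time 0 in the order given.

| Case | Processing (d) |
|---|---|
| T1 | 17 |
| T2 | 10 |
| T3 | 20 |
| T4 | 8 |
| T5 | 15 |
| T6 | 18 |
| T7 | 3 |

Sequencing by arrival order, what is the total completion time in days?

395

FIFO (arrival order): T1 T2 T3 T4 T5 T6 T7.
T1: 0→17
T2: 17→27
T3: 27→47
T4: 47→55
T5: 55→70
T6: 70→88
T7: 88→91
Sum = 17+27+47+55+70+88+91 = 395.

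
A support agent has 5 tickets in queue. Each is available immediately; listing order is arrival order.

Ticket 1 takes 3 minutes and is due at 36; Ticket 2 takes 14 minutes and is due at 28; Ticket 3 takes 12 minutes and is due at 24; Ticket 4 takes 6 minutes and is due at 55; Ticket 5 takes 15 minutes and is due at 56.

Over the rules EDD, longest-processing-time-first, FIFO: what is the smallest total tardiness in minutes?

0

EDD (increasing due date): Ticket 3 Ticket 2 Ticket 1 Ticket 4 Ticket 5.
Ticket 3: 0→12, due 24, tardiness 0
Ticket 2: 12→26, due 28, tardiness 0
Ticket 1: 26→29, due 36, tardiness 0
Ticket 4: 29→35, due 55, tardiness 0
Ticket 5: 35→50, due 56, tardiness 0
Sum = 0+0+0+0+0 = 0.
LPT (decreasing processing time): Ticket 5 Ticket 2 Ticket 3 Ticket 4 Ticket 1.
Ticket 5: 0→15, due 56, tardiness 0
Ticket 2: 15→29, due 28, tardiness 1
Ticket 3: 29→41, due 24, tardiness 17
Ticket 4: 41→47, due 55, tardiness 0
Ticket 1: 47→50, due 36, tardiness 14
Sum = 0+1+17+0+14 = 32.
FIFO (arrival order): Ticket 1 Ticket 2 Ticket 3 Ticket 4 Ticket 5.
Ticket 1: 0→3, due 36, tardiness 0
Ticket 2: 3→17, due 28, tardiness 0
Ticket 3: 17→29, due 24, tardiness 5
Ticket 4: 29→35, due 55, tardiness 0
Ticket 5: 35→50, due 56, tardiness 0
Sum = 0+0+5+0+0 = 5.
EDD 0, LPT 32, FIFO 5 → minimum 0.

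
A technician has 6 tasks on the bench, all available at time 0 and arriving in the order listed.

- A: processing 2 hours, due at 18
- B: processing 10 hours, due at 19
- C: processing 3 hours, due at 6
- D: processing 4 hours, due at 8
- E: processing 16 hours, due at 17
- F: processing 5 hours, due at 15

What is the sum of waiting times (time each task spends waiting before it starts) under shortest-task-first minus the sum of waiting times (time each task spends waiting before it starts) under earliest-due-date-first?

-26

SPT (increasing processing time): A C D F B E.
A: waits 0, runs 0→2
C: waits 2, runs 2→5
D: waits 5, runs 5→9
F: waits 9, runs 9→14
B: waits 14, runs 14→24
E: waits 24, runs 24→40
Sum = 0+2+5+9+14+24 = 54.
EDD (increasing due date): C D F E A B.
C: waits 0, runs 0→3
D: waits 3, runs 3→7
F: waits 7, runs 7→12
E: waits 12, runs 12→28
A: waits 28, runs 28→30
B: waits 30, runs 30→40
Sum = 0+3+7+12+28+30 = 80.
Difference = 54 − 80 = -26.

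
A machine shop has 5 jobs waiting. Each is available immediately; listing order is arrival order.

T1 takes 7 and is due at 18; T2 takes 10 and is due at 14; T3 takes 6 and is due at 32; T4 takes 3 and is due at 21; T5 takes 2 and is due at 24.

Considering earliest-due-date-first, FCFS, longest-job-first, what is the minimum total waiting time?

EDD (increasing due date): T2 T1 T4 T5 T3.
T2: waits 0, runs 0→10
T1: waits 10, runs 10→17
T4: waits 17, runs 17→20
T5: waits 20, runs 20→22
T3: waits 22, runs 22→28
Sum = 0+10+17+20+22 = 69.
FIFO (arrival order): T1 T2 T3 T4 T5.
T1: waits 0, runs 0→7
T2: waits 7, runs 7→17
T3: waits 17, runs 17→23
T4: waits 23, runs 23→26
T5: waits 26, runs 26→28
Sum = 0+7+17+23+26 = 73.
LPT (decreasing processing time): T2 T1 T3 T4 T5.
T2: waits 0, runs 0→10
T1: waits 10, runs 10→17
T3: waits 17, runs 17→23
T4: waits 23, runs 23→26
T5: waits 26, runs 26→28
Sum = 0+10+17+23+26 = 76.
EDD 69, FIFO 73, LPT 76 → minimum 69.

69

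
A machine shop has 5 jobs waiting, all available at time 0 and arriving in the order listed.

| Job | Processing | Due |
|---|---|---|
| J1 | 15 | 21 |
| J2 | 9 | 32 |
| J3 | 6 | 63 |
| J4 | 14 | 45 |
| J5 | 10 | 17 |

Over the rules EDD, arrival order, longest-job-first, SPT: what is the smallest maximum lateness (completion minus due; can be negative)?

EDD (increasing due date): J5 J1 J2 J4 J3.
J5: 0→10, due 17, lateness -7
J1: 10→25, due 21, lateness 4
J2: 25→34, due 32, lateness 2
J4: 34→48, due 45, lateness 3
J3: 48→54, due 63, lateness -9
Maximum = 4.
FIFO (arrival order): J1 J2 J3 J4 J5.
J1: 0→15, due 21, lateness -6
J2: 15→24, due 32, lateness -8
J3: 24→30, due 63, lateness -33
J4: 30→44, due 45, lateness -1
J5: 44→54, due 17, lateness 37
Maximum = 37.
LPT (decreasing processing time): J1 J4 J5 J2 J3.
J1: 0→15, due 21, lateness -6
J4: 15→29, due 45, lateness -16
J5: 29→39, due 17, lateness 22
J2: 39→48, due 32, lateness 16
J3: 48→54, due 63, lateness -9
Maximum = 22.
SPT (increasing processing time): J3 J2 J5 J4 J1.
J3: 0→6, due 63, lateness -57
J2: 6→15, due 32, lateness -17
J5: 15→25, due 17, lateness 8
J4: 25→39, due 45, lateness -6
J1: 39→54, due 21, lateness 33
Maximum = 33.
EDD 4, FIFO 37, LPT 22, SPT 33 → minimum 4.

4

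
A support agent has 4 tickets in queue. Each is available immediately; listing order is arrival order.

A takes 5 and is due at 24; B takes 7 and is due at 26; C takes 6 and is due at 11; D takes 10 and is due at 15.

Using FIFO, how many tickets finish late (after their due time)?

FIFO (arrival order): A B C D.
A: 0→5, due 24, tardiness 0
B: 5→12, due 26, tardiness 0
C: 12→18, due 11, tardiness 7
D: 18→28, due 15, tardiness 13
Late tickets: 2.

2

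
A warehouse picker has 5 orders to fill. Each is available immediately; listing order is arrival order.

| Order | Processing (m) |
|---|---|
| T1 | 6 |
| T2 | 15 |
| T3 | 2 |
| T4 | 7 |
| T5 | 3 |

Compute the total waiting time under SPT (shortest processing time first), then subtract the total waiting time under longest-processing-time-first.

-60

SPT (increasing processing time): T3 T5 T1 T4 T2.
T3: waits 0, runs 0→2
T5: waits 2, runs 2→5
T1: waits 5, runs 5→11
T4: waits 11, runs 11→18
T2: waits 18, runs 18→33
Sum = 0+2+5+11+18 = 36.
LPT (decreasing processing time): T2 T4 T1 T5 T3.
T2: waits 0, runs 0→15
T4: waits 15, runs 15→22
T1: waits 22, runs 22→28
T5: waits 28, runs 28→31
T3: waits 31, runs 31→33
Sum = 0+15+22+28+31 = 96.
Difference = 36 − 96 = -60.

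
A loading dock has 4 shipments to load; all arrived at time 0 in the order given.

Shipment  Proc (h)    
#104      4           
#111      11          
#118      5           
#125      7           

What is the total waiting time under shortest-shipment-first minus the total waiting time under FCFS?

-10

SPT (increasing processing time): #104 #118 #125 #111.
#104: waits 0, runs 0→4
#118: waits 4, runs 4→9
#125: waits 9, runs 9→16
#111: waits 16, runs 16→27
Sum = 0+4+9+16 = 29.
FIFO (arrival order): #104 #111 #118 #125.
#104: waits 0, runs 0→4
#111: waits 4, runs 4→15
#118: waits 15, runs 15→20
#125: waits 20, runs 20→27
Sum = 0+4+15+20 = 39.
Difference = 29 − 39 = -10.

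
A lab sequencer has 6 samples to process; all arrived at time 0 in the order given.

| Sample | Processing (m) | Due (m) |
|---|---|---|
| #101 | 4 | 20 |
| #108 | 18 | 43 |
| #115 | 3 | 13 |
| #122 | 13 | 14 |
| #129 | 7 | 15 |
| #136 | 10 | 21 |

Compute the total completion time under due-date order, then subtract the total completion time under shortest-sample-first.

EDD (increasing due date): #115 #122 #129 #101 #136 #108.
#115: 0→3
#122: 3→16
#129: 16→23
#101: 23→27
#136: 27→37
#108: 37→55
Sum = 3+16+23+27+37+55 = 161.
SPT (increasing processing time): #115 #101 #129 #136 #122 #108.
#115: 0→3
#101: 3→7
#129: 7→14
#136: 14→24
#122: 24→37
#108: 37→55
Sum = 3+7+14+24+37+55 = 140.
Difference = 161 − 140 = 21.

21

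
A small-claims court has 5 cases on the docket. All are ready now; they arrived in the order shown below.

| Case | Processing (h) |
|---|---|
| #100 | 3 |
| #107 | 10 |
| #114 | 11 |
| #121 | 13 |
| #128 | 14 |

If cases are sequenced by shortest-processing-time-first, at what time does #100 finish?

SPT (increasing processing time): #100 #107 #114 #121 #128.
#100: 0→3

3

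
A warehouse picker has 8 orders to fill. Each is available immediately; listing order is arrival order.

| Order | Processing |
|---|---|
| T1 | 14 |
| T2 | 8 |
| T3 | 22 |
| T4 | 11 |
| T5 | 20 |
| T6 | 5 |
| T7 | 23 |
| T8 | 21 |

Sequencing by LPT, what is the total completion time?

LPT (decreasing processing time): T7 T3 T8 T5 T1 T4 T2 T6.
T7: 0→23
T3: 23→45
T8: 45→66
T5: 66→86
T1: 86→100
T4: 100→111
T2: 111→119
T6: 119→124
Sum = 23+45+66+86+100+111+119+124 = 674.

674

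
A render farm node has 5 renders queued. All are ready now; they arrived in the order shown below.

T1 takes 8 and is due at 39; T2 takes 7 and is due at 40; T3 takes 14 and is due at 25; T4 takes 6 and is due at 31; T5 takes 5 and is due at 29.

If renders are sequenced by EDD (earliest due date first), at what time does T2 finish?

EDD (increasing due date): T3 T5 T4 T1 T2.
T3: 0→14
T5: 14→19
T4: 19→25
T1: 25→33
T2: 33→40

40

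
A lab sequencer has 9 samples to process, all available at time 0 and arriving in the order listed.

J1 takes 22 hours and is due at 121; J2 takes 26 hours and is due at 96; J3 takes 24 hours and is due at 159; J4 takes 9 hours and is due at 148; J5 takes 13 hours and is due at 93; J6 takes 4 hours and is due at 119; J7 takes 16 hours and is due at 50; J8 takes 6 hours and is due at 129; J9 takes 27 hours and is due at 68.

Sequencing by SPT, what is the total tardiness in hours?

103

SPT (increasing processing time): J6 J8 J4 J5 J7 J1 J3 J2 J9.
J6: 0→4, due 119, tardiness 0
J8: 4→10, due 129, tardiness 0
J4: 10→19, due 148, tardiness 0
J5: 19→32, due 93, tardiness 0
J7: 32→48, due 50, tardiness 0
J1: 48→70, due 121, tardiness 0
J3: 70→94, due 159, tardiness 0
J2: 94→120, due 96, tardiness 24
J9: 120→147, due 68, tardiness 79
Sum = 0+0+0+0+0+0+0+24+79 = 103.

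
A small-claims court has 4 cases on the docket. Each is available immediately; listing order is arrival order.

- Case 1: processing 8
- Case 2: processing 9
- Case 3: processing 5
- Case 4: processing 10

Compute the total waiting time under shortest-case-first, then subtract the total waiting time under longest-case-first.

-16

SPT (increasing processing time): Case 3 Case 1 Case 2 Case 4.
Case 3: waits 0, runs 0→5
Case 1: waits 5, runs 5→13
Case 2: waits 13, runs 13→22
Case 4: waits 22, runs 22→32
Sum = 0+5+13+22 = 40.
LPT (decreasing processing time): Case 4 Case 2 Case 1 Case 3.
Case 4: waits 0, runs 0→10
Case 2: waits 10, runs 10→19
Case 1: waits 19, runs 19→27
Case 3: waits 27, runs 27→32
Sum = 0+10+19+27 = 56.
Difference = 40 − 56 = -16.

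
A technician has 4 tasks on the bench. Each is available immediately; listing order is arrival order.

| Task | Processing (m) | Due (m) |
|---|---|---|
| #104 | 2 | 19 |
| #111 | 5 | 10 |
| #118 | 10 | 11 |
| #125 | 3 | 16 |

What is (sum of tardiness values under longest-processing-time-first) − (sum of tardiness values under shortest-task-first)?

-1

LPT (decreasing processing time): #118 #111 #125 #104.
#118: 0→10, due 11, tardiness 0
#111: 10→15, due 10, tardiness 5
#125: 15→18, due 16, tardiness 2
#104: 18→20, due 19, tardiness 1
Sum = 0+5+2+1 = 8.
SPT (increasing processing time): #104 #125 #111 #118.
#104: 0→2, due 19, tardiness 0
#125: 2→5, due 16, tardiness 0
#111: 5→10, due 10, tardiness 0
#118: 10→20, due 11, tardiness 9
Sum = 0+0+0+9 = 9.
Difference = 8 − 9 = -1.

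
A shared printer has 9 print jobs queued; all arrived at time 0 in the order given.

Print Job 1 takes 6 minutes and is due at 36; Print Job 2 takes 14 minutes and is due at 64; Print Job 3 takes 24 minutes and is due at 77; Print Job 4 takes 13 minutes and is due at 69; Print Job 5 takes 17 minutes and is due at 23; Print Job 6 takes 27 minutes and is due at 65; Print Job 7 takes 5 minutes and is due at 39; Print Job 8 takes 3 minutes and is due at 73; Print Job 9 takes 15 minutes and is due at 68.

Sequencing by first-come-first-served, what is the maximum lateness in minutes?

67

FIFO (arrival order): Print Job 1 Print Job 2 Print Job 3 Print Job 4 Print Job 5 Print Job 6 Print Job 7 Print Job 8 Print Job 9.
Print Job 1: 0→6, due 36, lateness -30
Print Job 2: 6→20, due 64, lateness -44
Print Job 3: 20→44, due 77, lateness -33
Print Job 4: 44→57, due 69, lateness -12
Print Job 5: 57→74, due 23, lateness 51
Print Job 6: 74→101, due 65, lateness 36
Print Job 7: 101→106, due 39, lateness 67
Print Job 8: 106→109, due 73, lateness 36
Print Job 9: 109→124, due 68, lateness 56
Maximum = 67.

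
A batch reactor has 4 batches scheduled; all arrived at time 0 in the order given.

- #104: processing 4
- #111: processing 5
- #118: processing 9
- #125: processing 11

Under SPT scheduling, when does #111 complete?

9

SPT (increasing processing time): #104 #111 #118 #125.
#104: 0→4
#111: 4→9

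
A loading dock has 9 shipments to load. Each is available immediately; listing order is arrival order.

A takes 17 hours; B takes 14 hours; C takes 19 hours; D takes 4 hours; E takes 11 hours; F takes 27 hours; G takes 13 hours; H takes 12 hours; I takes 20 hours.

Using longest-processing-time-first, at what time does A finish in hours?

LPT (decreasing processing time): F I C A B G H E D.
F: 0→27
I: 27→47
C: 47→66
A: 66→83

83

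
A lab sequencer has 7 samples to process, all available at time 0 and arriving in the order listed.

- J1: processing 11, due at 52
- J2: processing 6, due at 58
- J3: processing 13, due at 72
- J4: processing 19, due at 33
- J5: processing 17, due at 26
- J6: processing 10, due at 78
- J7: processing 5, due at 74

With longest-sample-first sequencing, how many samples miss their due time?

4

LPT (decreasing processing time): J4 J5 J3 J1 J6 J2 J7.
J4: 0→19, due 33, tardiness 0
J5: 19→36, due 26, tardiness 10
J3: 36→49, due 72, tardiness 0
J1: 49→60, due 52, tardiness 8
J6: 60→70, due 78, tardiness 0
J2: 70→76, due 58, tardiness 18
J7: 76→81, due 74, tardiness 7
Late samples: 4.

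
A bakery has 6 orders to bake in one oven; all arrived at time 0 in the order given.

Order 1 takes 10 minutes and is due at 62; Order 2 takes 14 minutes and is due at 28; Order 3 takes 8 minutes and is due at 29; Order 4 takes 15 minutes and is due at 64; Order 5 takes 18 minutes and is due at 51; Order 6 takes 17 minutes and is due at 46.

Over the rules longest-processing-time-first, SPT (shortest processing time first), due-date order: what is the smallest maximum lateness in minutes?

18

LPT (decreasing processing time): Order 5 Order 6 Order 4 Order 2 Order 1 Order 3.
Order 5: 0→18, due 51, lateness -33
Order 6: 18→35, due 46, lateness -11
Order 4: 35→50, due 64, lateness -14
Order 2: 50→64, due 28, lateness 36
Order 1: 64→74, due 62, lateness 12
Order 3: 74→82, due 29, lateness 53
Maximum = 53.
SPT (increasing processing time): Order 3 Order 1 Order 2 Order 4 Order 6 Order 5.
Order 3: 0→8, due 29, lateness -21
Order 1: 8→18, due 62, lateness -44
Order 2: 18→32, due 28, lateness 4
Order 4: 32→47, due 64, lateness -17
Order 6: 47→64, due 46, lateness 18
Order 5: 64→82, due 51, lateness 31
Maximum = 31.
EDD (increasing due date): Order 2 Order 3 Order 6 Order 5 Order 1 Order 4.
Order 2: 0→14, due 28, lateness -14
Order 3: 14→22, due 29, lateness -7
Order 6: 22→39, due 46, lateness -7
Order 5: 39→57, due 51, lateness 6
Order 1: 57→67, due 62, lateness 5
Order 4: 67→82, due 64, lateness 18
Maximum = 18.
LPT 53, SPT 31, EDD 18 → minimum 18.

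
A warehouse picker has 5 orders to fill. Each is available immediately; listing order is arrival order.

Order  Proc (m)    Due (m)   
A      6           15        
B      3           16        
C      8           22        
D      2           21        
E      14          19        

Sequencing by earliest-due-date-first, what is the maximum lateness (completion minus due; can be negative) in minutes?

11

EDD (increasing due date): A B E D C.
A: 0→6, due 15, lateness -9
B: 6→9, due 16, lateness -7
E: 9→23, due 19, lateness 4
D: 23→25, due 21, lateness 4
C: 25→33, due 22, lateness 11
Maximum = 11.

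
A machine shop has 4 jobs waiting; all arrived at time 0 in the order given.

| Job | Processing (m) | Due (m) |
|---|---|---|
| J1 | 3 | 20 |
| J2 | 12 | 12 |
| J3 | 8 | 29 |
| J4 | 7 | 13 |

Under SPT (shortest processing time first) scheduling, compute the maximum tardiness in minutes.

18

SPT (increasing processing time): J1 J4 J3 J2.
J1: 0→3, due 20, tardiness 0
J4: 3→10, due 13, tardiness 0
J3: 10→18, due 29, tardiness 0
J2: 18→30, due 12, tardiness 18
Maximum = 18.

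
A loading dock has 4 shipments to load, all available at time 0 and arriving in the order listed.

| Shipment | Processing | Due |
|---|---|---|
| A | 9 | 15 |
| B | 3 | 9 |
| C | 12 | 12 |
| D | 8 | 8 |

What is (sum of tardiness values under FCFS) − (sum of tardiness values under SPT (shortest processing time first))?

FIFO (arrival order): A B C D.
A: 0→9, due 15, tardiness 0
B: 9→12, due 9, tardiness 3
C: 12→24, due 12, tardiness 12
D: 24→32, due 8, tardiness 24
Sum = 0+3+12+24 = 39.
SPT (increasing processing time): B D A C.
B: 0→3, due 9, tardiness 0
D: 3→11, due 8, tardiness 3
A: 11→20, due 15, tardiness 5
C: 20→32, due 12, tardiness 20
Sum = 0+3+5+20 = 28.
Difference = 39 − 28 = 11.

11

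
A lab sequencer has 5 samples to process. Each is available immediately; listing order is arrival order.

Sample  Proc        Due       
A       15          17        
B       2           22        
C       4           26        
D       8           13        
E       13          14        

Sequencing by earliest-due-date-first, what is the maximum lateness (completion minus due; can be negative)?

EDD (increasing due date): D E A B C.
D: 0→8, due 13, lateness -5
E: 8→21, due 14, lateness 7
A: 21→36, due 17, lateness 19
B: 36→38, due 22, lateness 16
C: 38→42, due 26, lateness 16
Maximum = 19.

19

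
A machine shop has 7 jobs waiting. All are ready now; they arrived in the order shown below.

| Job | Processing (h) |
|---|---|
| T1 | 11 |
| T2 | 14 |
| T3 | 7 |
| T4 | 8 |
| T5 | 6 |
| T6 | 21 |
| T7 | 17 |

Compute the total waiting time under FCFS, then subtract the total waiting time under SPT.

40

FIFO (arrival order): T1 T2 T3 T4 T5 T6 T7.
T1: waits 0, runs 0→11
T2: waits 11, runs 11→25
T3: waits 25, runs 25→32
T4: waits 32, runs 32→40
T5: waits 40, runs 40→46
T6: waits 46, runs 46→67
T7: waits 67, runs 67→84
Sum = 0+11+25+32+40+46+67 = 221.
SPT (increasing processing time): T5 T3 T4 T1 T2 T7 T6.
T5: waits 0, runs 0→6
T3: waits 6, runs 6→13
T4: waits 13, runs 13→21
T1: waits 21, runs 21→32
T2: waits 32, runs 32→46
T7: waits 46, runs 46→63
T6: waits 63, runs 63→84
Sum = 0+6+13+21+32+46+63 = 181.
Difference = 221 − 181 = 40.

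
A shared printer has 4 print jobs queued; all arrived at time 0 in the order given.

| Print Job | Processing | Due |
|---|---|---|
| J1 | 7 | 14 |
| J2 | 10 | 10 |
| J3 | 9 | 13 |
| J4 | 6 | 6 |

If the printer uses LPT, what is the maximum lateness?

LPT (decreasing processing time): J2 J3 J1 J4.
J2: 0→10, due 10, lateness 0
J3: 10→19, due 13, lateness 6
J1: 19→26, due 14, lateness 12
J4: 26→32, due 6, lateness 26
Maximum = 26.

26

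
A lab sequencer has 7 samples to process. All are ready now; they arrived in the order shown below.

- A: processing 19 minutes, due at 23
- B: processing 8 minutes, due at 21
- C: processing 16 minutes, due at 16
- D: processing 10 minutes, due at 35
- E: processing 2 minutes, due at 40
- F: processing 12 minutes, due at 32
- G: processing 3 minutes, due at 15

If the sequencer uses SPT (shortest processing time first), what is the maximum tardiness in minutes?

47

SPT (increasing processing time): E G B D F C A.
E: 0→2, due 40, tardiness 0
G: 2→5, due 15, tardiness 0
B: 5→13, due 21, tardiness 0
D: 13→23, due 35, tardiness 0
F: 23→35, due 32, tardiness 3
C: 35→51, due 16, tardiness 35
A: 51→70, due 23, tardiness 47
Maximum = 47.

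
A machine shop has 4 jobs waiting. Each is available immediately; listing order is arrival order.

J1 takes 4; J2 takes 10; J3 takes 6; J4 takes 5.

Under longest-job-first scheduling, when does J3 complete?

16

LPT (decreasing processing time): J2 J3 J4 J1.
J2: 0→10
J3: 10→16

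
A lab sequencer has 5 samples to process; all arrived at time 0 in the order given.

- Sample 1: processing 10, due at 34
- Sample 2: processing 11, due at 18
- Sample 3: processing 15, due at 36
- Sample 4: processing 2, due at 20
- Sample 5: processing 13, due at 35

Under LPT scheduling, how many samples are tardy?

LPT (decreasing processing time): Sample 3 Sample 5 Sample 2 Sample 1 Sample 4.
Sample 3: 0→15, due 36, tardiness 0
Sample 5: 15→28, due 35, tardiness 0
Sample 2: 28→39, due 18, tardiness 21
Sample 1: 39→49, due 34, tardiness 15
Sample 4: 49→51, due 20, tardiness 31
Late samples: 3.

3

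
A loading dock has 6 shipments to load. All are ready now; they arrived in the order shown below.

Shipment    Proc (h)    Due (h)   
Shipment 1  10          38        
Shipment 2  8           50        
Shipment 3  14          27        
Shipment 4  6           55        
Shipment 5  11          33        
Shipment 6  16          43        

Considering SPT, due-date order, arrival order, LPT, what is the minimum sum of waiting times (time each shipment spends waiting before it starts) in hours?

128

SPT (increasing processing time): Shipment 4 Shipment 2 Shipment 1 Shipment 5 Shipment 3 Shipment 6.
Shipment 4: waits 0, runs 0→6
Shipment 2: waits 6, runs 6→14
Shipment 1: waits 14, runs 14→24
Shipment 5: waits 24, runs 24→35
Shipment 3: waits 35, runs 35→49
Shipment 6: waits 49, runs 49→65
Sum = 0+6+14+24+35+49 = 128.
EDD (increasing due date): Shipment 3 Shipment 5 Shipment 1 Shipment 6 Shipment 2 Shipment 4.
Shipment 3: waits 0, runs 0→14
Shipment 5: waits 14, runs 14→25
Shipment 1: waits 25, runs 25→35
Shipment 6: waits 35, runs 35→51
Shipment 2: waits 51, runs 51→59
Shipment 4: waits 59, runs 59→65
Sum = 0+14+25+35+51+59 = 184.
FIFO (arrival order): Shipment 1 Shipment 2 Shipment 3 Shipment 4 Shipment 5 Shipment 6.
Shipment 1: waits 0, runs 0→10
Shipment 2: waits 10, runs 10→18
Shipment 3: waits 18, runs 18→32
Shipment 4: waits 32, runs 32→38
Shipment 5: waits 38, runs 38→49
Shipment 6: waits 49, runs 49→65
Sum = 0+10+18+32+38+49 = 147.
LPT (decreasing processing time): Shipment 6 Shipment 3 Shipment 5 Shipment 1 Shipment 2 Shipment 4.
Shipment 6: waits 0, runs 0→16
Shipment 3: waits 16, runs 16→30
Shipment 5: waits 30, runs 30→41
Shipment 1: waits 41, runs 41→51
Shipment 2: waits 51, runs 51→59
Shipment 4: waits 59, runs 59→65
Sum = 0+16+30+41+51+59 = 197.
SPT 128, EDD 184, FIFO 147, LPT 197 → minimum 128.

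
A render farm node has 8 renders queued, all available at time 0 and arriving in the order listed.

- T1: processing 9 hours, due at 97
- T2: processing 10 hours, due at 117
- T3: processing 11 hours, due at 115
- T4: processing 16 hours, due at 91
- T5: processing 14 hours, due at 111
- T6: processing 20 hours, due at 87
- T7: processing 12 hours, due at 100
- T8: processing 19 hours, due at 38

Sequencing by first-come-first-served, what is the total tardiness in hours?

FIFO (arrival order): T1 T2 T3 T4 T5 T6 T7 T8.
T1: 0→9, due 97, tardiness 0
T2: 9→19, due 117, tardiness 0
T3: 19→30, due 115, tardiness 0
T4: 30→46, due 91, tardiness 0
T5: 46→60, due 111, tardiness 0
T6: 60→80, due 87, tardiness 0
T7: 80→92, due 100, tardiness 0
T8: 92→111, due 38, tardiness 73
Sum = 0+0+0+0+0+0+0+73 = 73.

73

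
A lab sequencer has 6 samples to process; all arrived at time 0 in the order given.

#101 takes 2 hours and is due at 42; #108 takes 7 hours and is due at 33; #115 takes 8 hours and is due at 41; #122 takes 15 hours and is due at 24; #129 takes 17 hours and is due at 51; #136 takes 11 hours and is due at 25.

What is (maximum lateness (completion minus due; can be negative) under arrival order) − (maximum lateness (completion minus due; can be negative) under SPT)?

16

FIFO (arrival order): #101 #108 #115 #122 #129 #136.
#101: 0→2, due 42, lateness -40
#108: 2→9, due 33, lateness -24
#115: 9→17, due 41, lateness -24
#122: 17→32, due 24, lateness 8
#129: 32→49, due 51, lateness -2
#136: 49→60, due 25, lateness 35
Maximum = 35.
SPT (increasing processing time): #101 #108 #115 #136 #122 #129.
#101: 0→2, due 42, lateness -40
#108: 2→9, due 33, lateness -24
#115: 9→17, due 41, lateness -24
#136: 17→28, due 25, lateness 3
#122: 28→43, due 24, lateness 19
#129: 43→60, due 51, lateness 9
Maximum = 19.
Difference = 35 − 19 = 16.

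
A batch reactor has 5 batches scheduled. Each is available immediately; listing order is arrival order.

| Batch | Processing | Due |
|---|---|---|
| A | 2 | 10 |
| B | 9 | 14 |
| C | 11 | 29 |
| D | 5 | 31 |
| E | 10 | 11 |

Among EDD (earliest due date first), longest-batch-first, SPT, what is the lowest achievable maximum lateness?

EDD (increasing due date): A E B C D.
A: 0→2, due 10, lateness -8
E: 2→12, due 11, lateness 1
B: 12→21, due 14, lateness 7
C: 21→32, due 29, lateness 3
D: 32→37, due 31, lateness 6
Maximum = 7.
LPT (decreasing processing time): C E B D A.
C: 0→11, due 29, lateness -18
E: 11→21, due 11, lateness 10
B: 21→30, due 14, lateness 16
D: 30→35, due 31, lateness 4
A: 35→37, due 10, lateness 27
Maximum = 27.
SPT (increasing processing time): A D B E C.
A: 0→2, due 10, lateness -8
D: 2→7, due 31, lateness -24
B: 7→16, due 14, lateness 2
E: 16→26, due 11, lateness 15
C: 26→37, due 29, lateness 8
Maximum = 15.
EDD 7, LPT 27, SPT 15 → minimum 7.

7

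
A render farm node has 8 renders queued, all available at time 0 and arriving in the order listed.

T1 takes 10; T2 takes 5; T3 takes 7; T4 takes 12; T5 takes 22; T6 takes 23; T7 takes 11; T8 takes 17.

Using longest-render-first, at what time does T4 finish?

74

LPT (decreasing processing time): T6 T5 T8 T4 T7 T1 T3 T2.
T6: 0→23
T5: 23→45
T8: 45→62
T4: 62→74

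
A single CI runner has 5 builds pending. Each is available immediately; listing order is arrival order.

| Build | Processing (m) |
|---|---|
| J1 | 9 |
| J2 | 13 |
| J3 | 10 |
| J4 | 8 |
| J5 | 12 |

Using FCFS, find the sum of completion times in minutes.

155

FIFO (arrival order): J1 J2 J3 J4 J5.
J1: 0→9
J2: 9→22
J3: 22→32
J4: 32→40
J5: 40→52
Sum = 9+22+32+40+52 = 155.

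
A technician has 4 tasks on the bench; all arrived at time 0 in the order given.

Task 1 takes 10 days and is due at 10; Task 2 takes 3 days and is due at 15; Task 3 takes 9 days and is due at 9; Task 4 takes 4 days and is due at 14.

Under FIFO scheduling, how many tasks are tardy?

FIFO (arrival order): Task 1 Task 2 Task 3 Task 4.
Task 1: 0→10, due 10, tardiness 0
Task 2: 10→13, due 15, tardiness 0
Task 3: 13→22, due 9, tardiness 13
Task 4: 22→26, due 14, tardiness 12
Late tasks: 2.

2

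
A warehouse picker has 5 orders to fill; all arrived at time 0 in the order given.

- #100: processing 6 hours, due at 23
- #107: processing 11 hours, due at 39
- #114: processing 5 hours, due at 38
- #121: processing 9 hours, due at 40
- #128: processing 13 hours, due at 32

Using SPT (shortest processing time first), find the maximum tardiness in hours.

SPT (increasing processing time): #114 #100 #121 #107 #128.
#114: 0→5, due 38, tardiness 0
#100: 5→11, due 23, tardiness 0
#121: 11→20, due 40, tardiness 0
#107: 20→31, due 39, tardiness 0
#128: 31→44, due 32, tardiness 12
Maximum = 12.

12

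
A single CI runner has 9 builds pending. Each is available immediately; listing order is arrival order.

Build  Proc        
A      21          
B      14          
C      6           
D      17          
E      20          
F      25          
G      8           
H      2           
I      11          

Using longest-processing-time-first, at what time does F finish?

25

LPT (decreasing processing time): F A E D B I G C H.
F: 0→25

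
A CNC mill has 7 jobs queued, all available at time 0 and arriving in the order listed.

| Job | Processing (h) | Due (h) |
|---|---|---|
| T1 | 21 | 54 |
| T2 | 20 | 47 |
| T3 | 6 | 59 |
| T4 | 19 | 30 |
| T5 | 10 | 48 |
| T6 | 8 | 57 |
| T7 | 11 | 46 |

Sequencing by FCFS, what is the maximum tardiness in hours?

FIFO (arrival order): T1 T2 T3 T4 T5 T6 T7.
T1: 0→21, due 54, tardiness 0
T2: 21→41, due 47, tardiness 0
T3: 41→47, due 59, tardiness 0
T4: 47→66, due 30, tardiness 36
T5: 66→76, due 48, tardiness 28
T6: 76→84, due 57, tardiness 27
T7: 84→95, due 46, tardiness 49
Maximum = 49.

49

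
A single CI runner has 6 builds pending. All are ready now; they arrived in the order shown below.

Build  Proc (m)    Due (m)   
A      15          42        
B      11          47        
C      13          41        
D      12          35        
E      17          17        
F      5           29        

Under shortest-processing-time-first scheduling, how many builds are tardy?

2

SPT (increasing processing time): F B D C A E.
F: 0→5, due 29, tardiness 0
B: 5→16, due 47, tardiness 0
D: 16→28, due 35, tardiness 0
C: 28→41, due 41, tardiness 0
A: 41→56, due 42, tardiness 14
E: 56→73, due 17, tardiness 56
Late builds: 2.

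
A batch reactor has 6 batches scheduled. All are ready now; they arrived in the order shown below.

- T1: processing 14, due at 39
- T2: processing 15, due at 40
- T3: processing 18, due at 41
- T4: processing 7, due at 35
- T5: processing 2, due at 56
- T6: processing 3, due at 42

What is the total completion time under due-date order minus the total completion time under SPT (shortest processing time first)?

EDD (increasing due date): T4 T1 T2 T3 T6 T5.
T4: 0→7
T1: 7→21
T2: 21→36
T3: 36→54
T6: 54→57
T5: 57→59
Sum = 7+21+36+54+57+59 = 234.
SPT (increasing processing time): T5 T6 T4 T1 T2 T3.
T5: 0→2
T6: 2→5
T4: 5→12
T1: 12→26
T2: 26→41
T3: 41→59
Sum = 2+5+12+26+41+59 = 145.
Difference = 234 − 145 = 89.

89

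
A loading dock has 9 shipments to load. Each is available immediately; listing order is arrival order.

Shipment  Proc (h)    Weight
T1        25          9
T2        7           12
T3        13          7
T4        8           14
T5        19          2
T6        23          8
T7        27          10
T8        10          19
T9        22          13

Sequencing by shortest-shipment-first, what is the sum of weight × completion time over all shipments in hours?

5675

SPT (increasing processing time): T2 T4 T8 T3 T5 T9 T6 T1 T7.
T2: finishes 7, weight 12, w·C = 84
T4: finishes 15, weight 14, w·C = 210
T8: finishes 25, weight 19, w·C = 475
T3: finishes 38, weight 7, w·C = 266
T5: finishes 57, weight 2, w·C = 114
T9: finishes 79, weight 13, w·C = 1027
T6: finishes 102, weight 8, w·C = 816
T1: finishes 127, weight 9, w·C = 1143
T7: finishes 154, weight 10, w·C = 1540
Sum = 84+210+475+266+114+1027+816+1143+1540 = 5675.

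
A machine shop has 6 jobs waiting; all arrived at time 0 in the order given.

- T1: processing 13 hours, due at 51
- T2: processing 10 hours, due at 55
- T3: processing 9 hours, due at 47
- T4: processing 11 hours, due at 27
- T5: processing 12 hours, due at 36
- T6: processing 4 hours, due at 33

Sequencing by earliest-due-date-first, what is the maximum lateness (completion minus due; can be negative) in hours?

4

EDD (increasing due date): T4 T6 T5 T3 T1 T2.
T4: 0→11, due 27, lateness -16
T6: 11→15, due 33, lateness -18
T5: 15→27, due 36, lateness -9
T3: 27→36, due 47, lateness -11
T1: 36→49, due 51, lateness -2
T2: 49→59, due 55, lateness 4
Maximum = 4.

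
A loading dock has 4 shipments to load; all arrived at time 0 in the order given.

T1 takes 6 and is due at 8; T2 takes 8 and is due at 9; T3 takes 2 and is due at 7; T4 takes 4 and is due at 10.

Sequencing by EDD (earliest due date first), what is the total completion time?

EDD (increasing due date): T3 T1 T2 T4.
T3: 0→2
T1: 2→8
T2: 8→16
T4: 16→20
Sum = 2+8+16+20 = 46.

46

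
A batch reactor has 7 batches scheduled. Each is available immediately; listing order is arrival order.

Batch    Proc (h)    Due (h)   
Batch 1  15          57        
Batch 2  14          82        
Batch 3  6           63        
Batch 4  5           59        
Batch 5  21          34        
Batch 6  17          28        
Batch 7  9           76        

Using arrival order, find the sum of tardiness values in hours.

FIFO (arrival order): Batch 1 Batch 2 Batch 3 Batch 4 Batch 5 Batch 6 Batch 7.
Batch 1: 0→15, due 57, tardiness 0
Batch 2: 15→29, due 82, tardiness 0
Batch 3: 29→35, due 63, tardiness 0
Batch 4: 35→40, due 59, tardiness 0
Batch 5: 40→61, due 34, tardiness 27
Batch 6: 61→78, due 28, tardiness 50
Batch 7: 78→87, due 76, tardiness 11
Sum = 0+0+0+0+27+50+11 = 88.

88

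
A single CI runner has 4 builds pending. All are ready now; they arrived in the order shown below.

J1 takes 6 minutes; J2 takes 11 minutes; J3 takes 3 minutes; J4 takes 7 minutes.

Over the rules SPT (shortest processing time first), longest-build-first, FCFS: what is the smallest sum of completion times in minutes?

SPT (increasing processing time): J3 J1 J4 J2.
J3: 0→3
J1: 3→9
J4: 9→16
J2: 16→27
Sum = 3+9+16+27 = 55.
LPT (decreasing processing time): J2 J4 J1 J3.
J2: 0→11
J4: 11→18
J1: 18→24
J3: 24→27
Sum = 11+18+24+27 = 80.
FIFO (arrival order): J1 J2 J3 J4.
J1: 0→6
J2: 6→17
J3: 17→20
J4: 20→27
Sum = 6+17+20+27 = 70.
SPT 55, LPT 80, FIFO 70 → minimum 55.

55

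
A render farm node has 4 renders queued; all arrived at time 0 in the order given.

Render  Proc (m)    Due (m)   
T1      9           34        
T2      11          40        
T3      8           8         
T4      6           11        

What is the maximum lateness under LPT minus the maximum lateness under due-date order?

20

LPT (decreasing processing time): T2 T1 T3 T4.
T2: 0→11, due 40, lateness -29
T1: 11→20, due 34, lateness -14
T3: 20→28, due 8, lateness 20
T4: 28→34, due 11, lateness 23
Maximum = 23.
EDD (increasing due date): T3 T4 T1 T2.
T3: 0→8, due 8, lateness 0
T4: 8→14, due 11, lateness 3
T1: 14→23, due 34, lateness -11
T2: 23→34, due 40, lateness -6
Maximum = 3.
Difference = 23 − 3 = 20.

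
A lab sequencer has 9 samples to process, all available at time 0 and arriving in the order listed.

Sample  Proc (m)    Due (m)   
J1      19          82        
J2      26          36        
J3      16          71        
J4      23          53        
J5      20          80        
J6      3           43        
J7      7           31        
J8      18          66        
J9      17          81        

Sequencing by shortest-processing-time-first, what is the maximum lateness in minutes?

SPT (increasing processing time): J6 J7 J3 J9 J8 J1 J5 J4 J2.
J6: 0→3, due 43, lateness -40
J7: 3→10, due 31, lateness -21
J3: 10→26, due 71, lateness -45
J9: 26→43, due 81, lateness -38
J8: 43→61, due 66, lateness -5
J1: 61→80, due 82, lateness -2
J5: 80→100, due 80, lateness 20
J4: 100→123, due 53, lateness 70
J2: 123→149, due 36, lateness 113
Maximum = 113.

113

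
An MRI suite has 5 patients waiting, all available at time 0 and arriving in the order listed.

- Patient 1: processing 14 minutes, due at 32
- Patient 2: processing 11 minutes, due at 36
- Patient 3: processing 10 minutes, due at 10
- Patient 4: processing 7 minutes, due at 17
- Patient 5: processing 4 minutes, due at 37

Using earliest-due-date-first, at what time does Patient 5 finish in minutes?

EDD (increasing due date): Patient 3 Patient 4 Patient 1 Patient 2 Patient 5.
Patient 3: 0→10
Patient 4: 10→17
Patient 1: 17→31
Patient 2: 31→42
Patient 5: 42→46

46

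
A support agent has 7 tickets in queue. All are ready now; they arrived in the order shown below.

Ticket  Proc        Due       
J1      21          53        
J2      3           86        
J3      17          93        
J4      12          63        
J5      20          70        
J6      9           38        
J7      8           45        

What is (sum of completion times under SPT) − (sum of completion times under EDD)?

-73

SPT (increasing processing time): J2 J7 J6 J4 J3 J5 J1.
J2: 0→3
J7: 3→11
J6: 11→20
J4: 20→32
J3: 32→49
J5: 49→69
J1: 69→90
Sum = 3+11+20+32+49+69+90 = 274.
EDD (increasing due date): J6 J7 J1 J4 J5 J2 J3.
J6: 0→9
J7: 9→17
J1: 17→38
J4: 38→50
J5: 50→70
J2: 70→73
J3: 73→90
Sum = 9+17+38+50+70+73+90 = 347.
Difference = 274 − 347 = -73.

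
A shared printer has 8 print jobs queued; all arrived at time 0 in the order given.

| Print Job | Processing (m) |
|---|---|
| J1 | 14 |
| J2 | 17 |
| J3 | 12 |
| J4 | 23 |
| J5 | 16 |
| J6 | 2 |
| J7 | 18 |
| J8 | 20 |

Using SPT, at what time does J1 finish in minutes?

SPT (increasing processing time): J6 J3 J1 J5 J2 J7 J8 J4.
J6: 0→2
J3: 2→14
J1: 14→28

28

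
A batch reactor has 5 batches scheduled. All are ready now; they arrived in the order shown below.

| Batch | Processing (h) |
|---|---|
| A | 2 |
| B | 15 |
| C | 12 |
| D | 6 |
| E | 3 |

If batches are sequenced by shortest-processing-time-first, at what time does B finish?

SPT (increasing processing time): A E D C B.
A: 0→2
E: 2→5
D: 5→11
C: 11→23
B: 23→38

38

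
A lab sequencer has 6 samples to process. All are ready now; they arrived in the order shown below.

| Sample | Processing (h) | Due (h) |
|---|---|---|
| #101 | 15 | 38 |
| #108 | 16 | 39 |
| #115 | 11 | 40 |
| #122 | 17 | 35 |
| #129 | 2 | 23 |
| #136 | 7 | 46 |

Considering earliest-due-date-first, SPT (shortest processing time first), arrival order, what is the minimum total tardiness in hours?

EDD (increasing due date): #129 #122 #101 #108 #115 #136.
#129: 0→2, due 23, tardiness 0
#122: 2→19, due 35, tardiness 0
#101: 19→34, due 38, tardiness 0
#108: 34→50, due 39, tardiness 11
#115: 50→61, due 40, tardiness 21
#136: 61→68, due 46, tardiness 22
Sum = 0+0+0+11+21+22 = 54.
SPT (increasing processing time): #129 #136 #115 #101 #108 #122.
#129: 0→2, due 23, tardiness 0
#136: 2→9, due 46, tardiness 0
#115: 9→20, due 40, tardiness 0
#101: 20→35, due 38, tardiness 0
#108: 35→51, due 39, tardiness 12
#122: 51→68, due 35, tardiness 33
Sum = 0+0+0+0+12+33 = 45.
FIFO (arrival order): #101 #108 #115 #122 #129 #136.
#101: 0→15, due 38, tardiness 0
#108: 15→31, due 39, tardiness 0
#115: 31→42, due 40, tardiness 2
#122: 42→59, due 35, tardiness 24
#129: 59→61, due 23, tardiness 38
#136: 61→68, due 46, tardiness 22
Sum = 0+0+2+24+38+22 = 86.
EDD 54, SPT 45, FIFO 86 → minimum 45.

45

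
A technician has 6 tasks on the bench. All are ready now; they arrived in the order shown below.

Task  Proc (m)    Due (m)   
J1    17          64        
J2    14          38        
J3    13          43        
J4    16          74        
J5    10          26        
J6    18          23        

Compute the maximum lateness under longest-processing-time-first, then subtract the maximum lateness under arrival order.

LPT (decreasing processing time): J6 J1 J4 J2 J3 J5.
J6: 0→18, due 23, lateness -5
J1: 18→35, due 64, lateness -29
J4: 35→51, due 74, lateness -23
J2: 51→65, due 38, lateness 27
J3: 65→78, due 43, lateness 35
J5: 78→88, due 26, lateness 62
Maximum = 62.
FIFO (arrival order): J1 J2 J3 J4 J5 J6.
J1: 0→17, due 64, lateness -47
J2: 17→31, due 38, lateness -7
J3: 31→44, due 43, lateness 1
J4: 44→60, due 74, lateness -14
J5: 60→70, due 26, lateness 44
J6: 70→88, due 23, lateness 65
Maximum = 65.
Difference = 62 − 65 = -3.

-3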